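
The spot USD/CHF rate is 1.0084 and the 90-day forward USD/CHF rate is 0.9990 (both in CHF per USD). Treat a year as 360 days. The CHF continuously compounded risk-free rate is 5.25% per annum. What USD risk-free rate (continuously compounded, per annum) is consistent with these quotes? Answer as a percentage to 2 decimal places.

F = S·e^((r_CHF − r_USD)T) ⇒ r_USD = r_CHF − ln(F/S)/T
ln(0.9990/1.0084) = -0.009365; /(90/360) = -0.037460
r_USD = 0.0525 + 0.037460 = 0.089960
r_USD = 9.00%

9.00%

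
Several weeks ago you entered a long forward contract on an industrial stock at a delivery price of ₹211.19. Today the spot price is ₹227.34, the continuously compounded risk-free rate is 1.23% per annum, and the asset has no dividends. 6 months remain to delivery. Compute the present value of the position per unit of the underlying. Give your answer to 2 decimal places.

₹17.44

Current fair forward for the remaining 6 months: F = S·e^(r·T), r = 0.0123
F = 227.34 · e^(0.0123 × 6/12) = 227.34 × 1.006169 = 228.7425
Value of long forward = (F − K)·e^(−rT) = (228.7425 − 211.19) · e^(−0.0123·6/12)
= 17.5525 × 0.993869 = 17.44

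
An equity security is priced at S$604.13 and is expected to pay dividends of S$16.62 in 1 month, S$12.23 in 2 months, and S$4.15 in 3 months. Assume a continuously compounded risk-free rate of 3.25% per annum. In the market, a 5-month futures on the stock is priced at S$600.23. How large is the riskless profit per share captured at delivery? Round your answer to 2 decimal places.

PV(dividends) I = 16.62·e^(−0.0325·1/12) + 12.23·e^(−0.0325·2/12) + 4.15·e^(−0.0325·3/12) = 32.8554
Fair futures F* = (S − I)·e^(rT) = (604.13 − 32.8554)·e^0.013542 = 571.2746 × 1.013634 = 579.0634
Market S$600.23 > fair 579.0634: forward overpriced → cash-and-carry (borrow at r, buy the stock and collect the dividends, short the forward).
Profit at T = |F_mkt − F*| = |600.23 − 579.0634| = S$21.17 per share

S$21.17 per share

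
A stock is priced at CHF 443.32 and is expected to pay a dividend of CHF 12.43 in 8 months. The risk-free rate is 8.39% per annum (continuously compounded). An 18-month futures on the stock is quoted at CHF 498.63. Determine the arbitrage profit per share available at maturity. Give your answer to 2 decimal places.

CHF 9.19 per share

PV(dividends) I = 12.43·e^(−0.0839·8/12) = 11.7538
Fair futures F* = (S − I)·e^(rT) = (443.32 − 11.7538)·e^0.125850 = 431.5662 × 1.134112 = 489.4444
Market CHF 498.63 > fair 489.4444: forward overpriced → cash-and-carry (borrow at r, buy the stock and collect the dividends, short the forward).
Profit at T = |F_mkt − F*| = |498.63 − 489.4444| = CHF 9.19 per share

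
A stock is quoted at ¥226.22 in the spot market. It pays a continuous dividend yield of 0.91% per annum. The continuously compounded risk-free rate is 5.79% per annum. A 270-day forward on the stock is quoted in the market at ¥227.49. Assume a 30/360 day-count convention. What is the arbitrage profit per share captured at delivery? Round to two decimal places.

¥7.16 per share

Fair forward: F* = S·e^(carry·T), with carry = (r − q) = 0.0579 − 0.0091 = 0.0488
F* = 226.22 · e^(0.0488 × 270/360) = 226.22 · e^0.036600 = 226.22 × 1.037278 = ¥234.6530
Market ¥227.49 < fair ¥234.6530: forward underpriced → reverse cash-and-carry (short spot, go long the forward).
At maturity, profit = |F_mkt − F*| = |227.49 − 234.6530| = ¥7.16 per share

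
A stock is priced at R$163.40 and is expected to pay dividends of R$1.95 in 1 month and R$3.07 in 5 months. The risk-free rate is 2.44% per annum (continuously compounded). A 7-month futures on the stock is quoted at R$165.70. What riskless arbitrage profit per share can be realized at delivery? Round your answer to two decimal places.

PV(dividends) I = 1.95·e^(−0.0244·1/12) + 3.07·e^(−0.0244·5/12) = 4.9850
Fair futures F* = (S − I)·e^(rT) = (163.40 − 4.9850)·e^0.014233 = 158.4150 × 1.014335 = 160.6859
Market R$165.70 > fair 160.6859: forward overpriced → cash-and-carry (borrow at r, buy the stock and collect the dividends, short the forward).
Profit at T = |F_mkt − F*| = |165.70 − 160.6859| = R$5.01 per share

R$5.01 per share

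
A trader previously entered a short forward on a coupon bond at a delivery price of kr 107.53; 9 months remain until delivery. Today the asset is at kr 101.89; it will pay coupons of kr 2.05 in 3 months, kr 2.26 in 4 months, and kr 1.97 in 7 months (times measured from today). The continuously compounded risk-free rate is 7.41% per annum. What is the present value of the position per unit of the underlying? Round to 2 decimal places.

PV(remaining coupons) I = 2.05·e^(−0.0741·3/12) + 2.26·e^(−0.0741·4/12) + 1.97·e^(−0.0741·7/12) = 6.1039
Current forward F = (S − I)·e^(rT) = (101.89 − 6.1039)·e^(0.0741·9/12) = 95.7861 × 1.057148 = 101.2601
Value (long) = (F − K)·e^(−rT) = (101.2601 − 107.53) × 0.945941 = -5.9310
Short position value = −(long value) = kr 5.93

kr 5.93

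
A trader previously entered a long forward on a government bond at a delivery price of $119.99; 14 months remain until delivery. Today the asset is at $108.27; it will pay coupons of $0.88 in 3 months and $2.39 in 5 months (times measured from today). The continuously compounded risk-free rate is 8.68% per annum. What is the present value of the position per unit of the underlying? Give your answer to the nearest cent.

PV(remaining coupons) I = 0.88·e^(−0.0868·3/12) + 2.39·e^(−0.0868·5/12) = 3.1662
Current forward F = (S − I)·e^(rT) = (108.27 − 3.1662)·e^(0.0868·14/12) = 105.1038 × 1.106572 = 116.3049
Value (long) = (F − K)·e^(−rT) = (116.3049 − 119.99) × 0.903692 = -3.3302
Value = -$3.33

-$3.33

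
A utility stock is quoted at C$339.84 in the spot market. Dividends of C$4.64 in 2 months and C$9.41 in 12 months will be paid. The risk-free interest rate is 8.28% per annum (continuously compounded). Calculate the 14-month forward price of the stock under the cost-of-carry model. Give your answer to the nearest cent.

PV(dividends) I = 4.64·e^(−0.0828·2/12) + 9.41·e^(−0.0828·12/12)
I = 4.5764 + 8.6622 = 13.2386
F = (S − I)·e^(rT) = (339.84 − 13.2386) · e^(0.0828·14/12)
= 326.6014 · e^0.096600 = 326.6014 × 1.101420 = C$359.73

C$359.73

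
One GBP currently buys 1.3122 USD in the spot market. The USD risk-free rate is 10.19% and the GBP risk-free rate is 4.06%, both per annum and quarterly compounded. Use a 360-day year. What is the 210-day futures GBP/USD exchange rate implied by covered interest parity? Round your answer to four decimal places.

By covered interest parity, F = S · (1+r_USD/4)^(4T) / (1+r_GBP/4)^(4T)
= 1.3122 × 1.060454 / 1.023844 = 1.3122 × 1.035757
F = 1.3591 USD per GBP

1.3591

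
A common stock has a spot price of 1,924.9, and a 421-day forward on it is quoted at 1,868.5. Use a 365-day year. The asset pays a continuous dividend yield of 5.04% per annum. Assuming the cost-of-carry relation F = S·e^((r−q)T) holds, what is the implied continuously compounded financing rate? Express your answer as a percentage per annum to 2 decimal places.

2.46%

From F = S·e^((r−q)T): (r − q) = ln(F/S)/T
ln(1868.5/1924.9) = ln(0.970700) = -0.029738
(r − q) = -0.029738 / (421/365) = -0.025782
r = ln(F/S)/T + q = -0.025782 + 0.0504 = 0.024618
r = 2.46%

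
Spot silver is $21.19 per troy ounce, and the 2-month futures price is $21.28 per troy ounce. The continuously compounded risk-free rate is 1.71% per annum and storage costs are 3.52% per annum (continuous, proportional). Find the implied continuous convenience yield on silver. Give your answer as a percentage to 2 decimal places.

2.69%

F = S·e^((r+u−y)T) ⇒ (r+u−y) = ln(F/S)/T
ln(21.28/21.19) = 0.004238; /T ⇒ 0.025428
y = r + u − ln(F/S)/T = 0.0171 + 0.0352 − 0.025428 = 0.026872
y = 2.69%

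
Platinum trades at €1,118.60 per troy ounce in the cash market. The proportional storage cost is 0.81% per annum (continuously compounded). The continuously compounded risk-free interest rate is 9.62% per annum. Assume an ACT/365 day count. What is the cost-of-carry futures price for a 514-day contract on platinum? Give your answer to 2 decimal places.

Net carry = r + u − y = 0.0962 + 0.0081 − 0.0000 = 0.1043
F = S·e^((r+u−y)T) = 1118.60 · e^(0.1043 × 514/365) = 1118.60 · e^0.14687726
= 1118.60 × 1.15821180 = €1,295.58 per troy ounce

€1,295.58 per troy ounce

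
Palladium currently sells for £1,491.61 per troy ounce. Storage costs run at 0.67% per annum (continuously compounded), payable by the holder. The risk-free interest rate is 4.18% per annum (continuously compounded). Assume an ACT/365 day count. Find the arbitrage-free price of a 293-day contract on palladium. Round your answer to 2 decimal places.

£1,550.83 per troy ounce

Net carry = r + u − y = 0.0418 + 0.0067 − 0.0000 = 0.0485
F = S·e^((r+u−y)T) = 1491.61 · e^(0.0485 × 293/365) = 1491.61 · e^0.03893288
= 1491.61 × 1.03970070 = £1,550.83 per troy ounce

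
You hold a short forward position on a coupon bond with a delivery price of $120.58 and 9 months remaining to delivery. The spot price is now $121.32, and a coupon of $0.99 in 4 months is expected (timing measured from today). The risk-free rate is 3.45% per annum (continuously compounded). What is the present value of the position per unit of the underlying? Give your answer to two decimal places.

-$2.84

PV(remaining coupons) I = 0.99·e^(−0.0345·4/12) = 0.9787
Current forward F = (S − I)·e^(rT) = (121.32 − 0.9787)·e^(0.0345·9/12) = 120.3413 × 1.026213 = 123.4958
Value (long) = (F − K)·e^(−rT) = (123.4958 − 120.58) × 0.974457 = 2.8413
Short position value = −(long value) = -$2.84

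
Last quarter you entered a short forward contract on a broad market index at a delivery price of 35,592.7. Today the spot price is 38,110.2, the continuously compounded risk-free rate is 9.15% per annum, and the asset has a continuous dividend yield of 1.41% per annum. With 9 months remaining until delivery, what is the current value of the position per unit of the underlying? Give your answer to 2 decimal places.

-4477.23

Current fair forward for the remaining 9 months: F = S·e^((r − q)·T), (r − q) = 0.0915 − 0.0141 = 0.0774
F = 38110.2 · e^(0.0774 × 9/12) = 38110.2 × 1.05976798 = 40387.9697
Value of long forward = (F − K)·e^(−rT) = (40387.9697 − 35592.7) · e^(−0.0915·9/12)
= 4795.2697 × 0.93367674 = 4477.23
Short position value = −(long value) = -4477.23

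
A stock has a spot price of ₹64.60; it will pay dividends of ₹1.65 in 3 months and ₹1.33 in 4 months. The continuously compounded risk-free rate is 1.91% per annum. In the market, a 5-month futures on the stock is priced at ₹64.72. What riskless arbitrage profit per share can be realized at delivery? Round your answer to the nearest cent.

PV(dividends) I = 1.65·e^(−0.0191·3/12) + 1.33·e^(−0.0191·4/12) = 2.9637
Fair futures F* = (S − I)·e^(rT) = (64.60 − 2.9637)·e^0.007958 = 61.6363 × 1.007990 = 62.1288
Market ₹64.72 > fair 62.1288: forward overpriced → cash-and-carry (borrow at r, buy the stock and collect the dividends, short the forward).
Profit at T = |F_mkt − F*| = |64.72 − 62.1288| = ₹2.59 per share

₹2.59 per share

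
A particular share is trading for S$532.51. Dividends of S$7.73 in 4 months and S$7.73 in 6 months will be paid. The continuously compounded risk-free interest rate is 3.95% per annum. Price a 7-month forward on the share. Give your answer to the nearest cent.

S$529.36

PV(dividends) I = 7.73·e^(−0.0395·4/12) + 7.73·e^(−0.0395·6/12)
I = 7.6289 + 7.5788 = 15.2077
F = (S − I)·e^(rT) = (532.51 − 15.2077) · e^(0.0395·7/12)
= 517.3023 · e^0.023042 = 517.3023 × 1.023310 = S$529.36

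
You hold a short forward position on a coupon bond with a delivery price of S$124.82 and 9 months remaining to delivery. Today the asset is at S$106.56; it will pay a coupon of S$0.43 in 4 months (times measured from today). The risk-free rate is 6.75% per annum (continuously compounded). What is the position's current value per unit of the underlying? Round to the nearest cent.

S$12.52

PV(remaining coupons) I = 0.43·e^(−0.0675·4/12) = 0.4204
Current forward F = (S − I)·e^(rT) = (106.56 − 0.4204)·e^(0.0675·9/12) = 106.1396 × 1.051928 = 111.6512
Value (long) = (F − K)·e^(−rT) = (111.6512 − 124.82) × 0.950635 = -12.5187
Short position value = −(long value) = S$12.52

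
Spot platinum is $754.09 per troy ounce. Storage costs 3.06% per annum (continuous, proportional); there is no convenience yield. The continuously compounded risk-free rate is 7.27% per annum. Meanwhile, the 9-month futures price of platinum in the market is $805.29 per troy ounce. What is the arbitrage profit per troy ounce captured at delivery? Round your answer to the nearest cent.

Fair futures: F* = S·e^(carry·T), with carry = (r + u) = 0.0727 + 0.0306 = 0.1033
F* = 754.09 · e^(0.1033 × 9/12) = 754.09 · e^0.077475 = 754.09 × 1.080555 = $814.8357
Market $805.29 < fair $814.8357: forward underpriced → reverse cash-and-carry (short spot, go long the forward).
At maturity, profit = |F_mkt − F*| = |805.29 − 814.8357| = $9.55 per troy ounce

$9.55 per troy ounce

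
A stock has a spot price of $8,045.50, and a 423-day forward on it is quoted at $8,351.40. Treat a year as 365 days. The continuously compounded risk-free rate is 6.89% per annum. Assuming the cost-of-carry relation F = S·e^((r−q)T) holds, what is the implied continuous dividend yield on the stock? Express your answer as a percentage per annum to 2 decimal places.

From F = S·e^((r−q)T): (r − q) = ln(F/S)/T
ln(8351.40/8045.50) = ln(1.038021) = 0.037316
(r − q) = 0.037316 / (423/365) = 0.032199
q = r − ln(F/S)/T = 0.0689 − 0.032199 = 0.036701
q = 3.67%

3.67%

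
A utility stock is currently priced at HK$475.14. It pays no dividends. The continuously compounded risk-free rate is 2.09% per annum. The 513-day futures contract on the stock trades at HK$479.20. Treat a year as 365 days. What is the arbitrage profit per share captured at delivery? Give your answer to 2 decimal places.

HK$10.10 per share

Fair futures: F* = S·e^(carry·T), with carry = r = 0.0209
F* = 475.14 · e^(0.0209 × 513/365) = 475.14 · e^0.029375 = 475.14 × 1.029811 = HK$489.3044
Market HK$479.20 < fair HK$489.3044: forward underpriced → reverse cash-and-carry (short spot, go long the forward).
At maturity, profit = |F_mkt − F*| = |479.20 − 489.3044| = HK$10.10 per share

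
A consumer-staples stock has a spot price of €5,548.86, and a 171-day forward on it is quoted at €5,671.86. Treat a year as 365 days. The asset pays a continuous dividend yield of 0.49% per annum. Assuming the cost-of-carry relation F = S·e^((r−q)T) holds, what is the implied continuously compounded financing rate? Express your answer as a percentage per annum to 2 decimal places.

5.17%

From F = S·e^((r−q)T): (r − q) = ln(F/S)/T
ln(5671.86/5548.86) = ln(1.022167) = 0.021925
(r − q) = 0.021925 / (171/365) = 0.046799
r = ln(F/S)/T + q = 0.046799 + 0.0049 = 0.051699
r = 5.17%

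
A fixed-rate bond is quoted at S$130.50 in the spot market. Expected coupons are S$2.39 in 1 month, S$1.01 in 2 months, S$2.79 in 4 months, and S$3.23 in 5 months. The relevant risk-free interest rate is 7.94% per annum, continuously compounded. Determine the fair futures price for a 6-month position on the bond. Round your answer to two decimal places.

S$126.20

PV(coupons) I = 2.39·e^(−0.0794·1/12) + 1.01·e^(−0.0794·2/12) + 2.79·e^(−0.0794·4/12) + 3.23·e^(−0.0794·5/12)
I = 2.3742 + 0.9967 + 2.7171 + 3.1249 = 9.2129
F = (S − I)·e^(rT) = (130.50 − 9.2129) · e^(0.0794·6/12)
= 121.2871 · e^0.039700 = 121.2871 × 1.040499 = S$126.20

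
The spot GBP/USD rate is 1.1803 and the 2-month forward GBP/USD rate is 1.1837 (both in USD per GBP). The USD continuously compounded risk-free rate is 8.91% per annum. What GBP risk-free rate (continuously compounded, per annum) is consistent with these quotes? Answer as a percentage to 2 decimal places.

7.18%

F = S·e^((r_USD − r_GBP)T) ⇒ r_GBP = r_USD − ln(F/S)/T
ln(1.1837/1.1803) = 0.002876; /(2/12) = 0.017256
r_GBP = 0.0891 − 0.017256 = 0.071844
r_GBP = 7.18%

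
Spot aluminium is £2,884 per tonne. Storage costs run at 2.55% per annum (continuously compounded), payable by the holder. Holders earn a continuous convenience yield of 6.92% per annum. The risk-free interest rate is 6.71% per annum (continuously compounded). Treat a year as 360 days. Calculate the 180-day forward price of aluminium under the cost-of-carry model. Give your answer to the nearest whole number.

£2,918 per tonne

Net carry = r + u − y = 0.0671 + 0.0255 − 0.0692 = 0.0234
F = S·e^((r+u−y)T) = 2884 · e^(0.0234 × 180/360) = 2884 · e^0.011700
= 2884 × 1.011769 = £2,918 per tonne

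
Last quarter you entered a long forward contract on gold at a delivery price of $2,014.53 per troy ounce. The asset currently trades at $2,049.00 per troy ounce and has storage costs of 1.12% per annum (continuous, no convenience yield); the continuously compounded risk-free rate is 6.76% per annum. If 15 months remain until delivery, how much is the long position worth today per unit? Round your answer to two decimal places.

Current fair forward for the remaining 15 months: F = S·e^((r + u)·T), (r + u) = 0.0676 + 0.0112 = 0.0788
F = 2049.00 · e^(0.0788 × 15/12) = 2049.00 × 1.10351440 = 2261.1010
Value of long forward = (F − K)·e^(−rT) = (2261.1010 − 2014.53) · e^(−0.0676·15/12)
= 246.5710 × 0.91897166 = 226.59

$226.59 per troy ounce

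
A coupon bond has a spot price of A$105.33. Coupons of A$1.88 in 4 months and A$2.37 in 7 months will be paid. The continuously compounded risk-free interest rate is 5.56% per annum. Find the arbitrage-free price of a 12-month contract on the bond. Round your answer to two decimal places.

A$106.98

PV(coupons) I = 1.88·e^(−0.0556·4/12) + 2.37·e^(−0.0556·7/12)
I = 1.8455 + 2.2944 = 4.1399
F = (S − I)·e^(rT) = (105.33 − 4.1399) · e^(0.0556·12/12)
= 101.1901 · e^0.055600 = 101.1901 × 1.057175 = A$106.98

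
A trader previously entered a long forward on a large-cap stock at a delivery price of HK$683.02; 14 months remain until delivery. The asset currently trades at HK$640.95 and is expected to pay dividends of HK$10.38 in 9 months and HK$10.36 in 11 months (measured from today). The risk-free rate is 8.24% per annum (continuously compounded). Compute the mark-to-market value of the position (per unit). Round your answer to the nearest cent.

PV(remaining dividends) I = 10.38·e^(−0.0824·9/12) + 10.36·e^(−0.0824·11/12) = 19.3642
Current forward F = (S − I)·e^(rT) = (640.95 − 19.3642)·e^(0.0824·14/12) = 621.5858 × 1.100906 = 684.3075
Value (long) = (F − K)·e^(−rT) = (684.3075 − 683.02) × 0.908343 = 1.1695
Value = HK$1.17

HK$1.17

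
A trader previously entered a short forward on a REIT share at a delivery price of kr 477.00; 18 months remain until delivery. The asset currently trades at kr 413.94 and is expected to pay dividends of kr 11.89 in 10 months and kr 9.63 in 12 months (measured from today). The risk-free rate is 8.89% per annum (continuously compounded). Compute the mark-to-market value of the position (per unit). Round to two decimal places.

PV(remaining dividends) I = 11.89·e^(−0.0889·10/12) + 9.63·e^(−0.0889·12/12) = 19.8518
Current forward F = (S − I)·e^(rT) = (413.94 − 19.8518)·e^(0.0889·18/12) = 394.0882 × 1.142650 = 450.3049
Value (long) = (F − K)·e^(−rT) = (450.3049 − 477.00) × 0.875159 = -23.3625
Short position value = −(long value) = kr 23.36

kr 23.36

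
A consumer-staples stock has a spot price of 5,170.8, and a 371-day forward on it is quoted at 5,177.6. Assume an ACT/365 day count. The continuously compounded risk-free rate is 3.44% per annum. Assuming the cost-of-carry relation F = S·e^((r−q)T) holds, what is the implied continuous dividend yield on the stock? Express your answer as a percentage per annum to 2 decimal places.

From F = S·e^((r−q)T): (r − q) = ln(F/S)/T
ln(5177.6/5170.8) = ln(1.001315) = 0.001314
(r − q) = 0.001314 / (371/365) = 0.001293
q = r − ln(F/S)/T = 0.0344 − 0.001293 = 0.033107
q = 3.31%

3.31%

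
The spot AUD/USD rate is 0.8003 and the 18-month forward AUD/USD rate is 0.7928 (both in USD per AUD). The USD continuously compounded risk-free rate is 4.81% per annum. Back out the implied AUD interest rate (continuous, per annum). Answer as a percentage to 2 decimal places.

F = S·e^((r_USD − r_AUD)T) ⇒ r_AUD = r_USD − ln(F/S)/T
ln(0.7928/0.8003) = -0.009416; /(18/12) = -0.006277
r_AUD = 0.0481 + 0.006277 = 0.054377
r_AUD = 5.44%

5.44%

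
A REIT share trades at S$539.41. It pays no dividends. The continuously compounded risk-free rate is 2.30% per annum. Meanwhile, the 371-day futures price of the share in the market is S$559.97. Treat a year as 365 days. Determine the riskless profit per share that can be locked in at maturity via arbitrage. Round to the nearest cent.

S$7.80 per share

Fair futures: F* = S·e^(carry·T), with carry = r = 0.0230
F* = 539.41 · e^(0.0230 × 371/365) = 539.41 · e^0.023378 = 539.41 × 1.023653 = S$552.1687
Market S$559.97 > fair S$552.1687: forward overpriced → cash-and-carry (buy spot, short the forward).
At maturity, profit = |F_mkt − F*| = |559.97 − 552.1687| = S$7.80 per share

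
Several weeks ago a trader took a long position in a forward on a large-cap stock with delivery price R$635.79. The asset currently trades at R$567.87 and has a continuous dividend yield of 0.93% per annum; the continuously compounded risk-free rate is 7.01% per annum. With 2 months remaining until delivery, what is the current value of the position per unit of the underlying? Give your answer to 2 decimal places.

Current fair forward for the remaining 2 months: F = S·e^((r − q)·T), (r − q) = 0.0701 − 0.0093 = 0.0608
F = 567.87 · e^(0.0608 × 2/12) = 567.87 × 1.010185 = 573.6538
Value of long forward = (F − K)·e^(−rT) = (573.6538 − 635.79) · e^(−0.0701·2/12)
= -62.1362 × 0.988385 = -61.41

-R$61.41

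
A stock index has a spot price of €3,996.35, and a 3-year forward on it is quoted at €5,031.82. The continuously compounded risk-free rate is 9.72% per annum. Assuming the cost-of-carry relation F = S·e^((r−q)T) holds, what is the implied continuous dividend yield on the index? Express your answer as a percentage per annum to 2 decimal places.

From F = S·e^((r−q)T): (r − q) = ln(F/S)/T
ln(5031.82/3996.35) = ln(1.259104) = 0.230400
(r − q) = 0.230400 / (3) = 0.076800
q = r − ln(F/S)/T = 0.0972 − 0.076800 = 0.020400
q = 2.04%

2.04%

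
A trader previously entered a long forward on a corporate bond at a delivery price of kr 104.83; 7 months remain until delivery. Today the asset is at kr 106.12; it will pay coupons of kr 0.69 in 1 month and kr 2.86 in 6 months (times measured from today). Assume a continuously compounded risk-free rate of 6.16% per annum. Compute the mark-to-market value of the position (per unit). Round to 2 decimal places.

kr 1.53

PV(remaining coupons) I = 0.69·e^(−0.0616·1/12) + 2.86·e^(−0.0616·6/12) = 3.4597
Current forward F = (S − I)·e^(rT) = (106.12 − 3.4597)·e^(0.0616·7/12) = 102.6603 × 1.036587 = 106.4163
Value (long) = (F − K)·e^(−rT) = (106.4163 − 104.83) × 0.964705 = 1.5303
Value = kr 1.53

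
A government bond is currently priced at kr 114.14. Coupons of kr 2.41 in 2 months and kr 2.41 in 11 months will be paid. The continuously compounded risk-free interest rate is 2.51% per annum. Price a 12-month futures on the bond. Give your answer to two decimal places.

kr 112.17

PV(coupons) I = 2.41·e^(−0.0251·2/12) + 2.41·e^(−0.0251·11/12)
I = 2.3999 + 2.3552 = 4.7551
F = (S − I)·e^(rT) = (114.14 − 4.7551) · e^(0.0251·12/12)
= 109.3849 · e^0.025100 = 109.3849 × 1.025418 = kr 112.17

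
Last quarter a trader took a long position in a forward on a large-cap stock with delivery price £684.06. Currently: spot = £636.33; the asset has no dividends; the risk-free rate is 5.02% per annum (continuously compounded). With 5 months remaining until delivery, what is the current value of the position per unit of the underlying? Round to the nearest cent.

Current fair forward for the remaining 5 months: F = S·e^(r·T), r = 0.0502
F = 636.33 · e^(0.0502 × 5/12) = 636.33 × 1.021137 = 649.7801
Value of long forward = (F − K)·e^(−rT) = (649.7801 − 684.06) · e^(−0.0502·5/12)
= -34.2799 × 0.979301 = -33.57

-£33.57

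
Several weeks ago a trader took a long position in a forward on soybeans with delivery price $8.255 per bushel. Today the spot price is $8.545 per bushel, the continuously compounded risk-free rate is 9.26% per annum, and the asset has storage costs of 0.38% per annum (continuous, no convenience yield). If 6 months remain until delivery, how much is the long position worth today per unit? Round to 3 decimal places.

Current fair forward for the remaining 6 months: F = S·e^((r + u)·T), (r + u) = 0.0926 + 0.0038 = 0.0964
F = 8.545 · e^(0.0964 × 6/12) = 8.545 × 1.049381 = 8.9670
Value of long forward = (F − K)·e^(−rT) = (8.9670 − 8.255) · e^(−0.0926·6/12)
= 0.7120 × 0.954755 = 0.680

$0.680 per bushel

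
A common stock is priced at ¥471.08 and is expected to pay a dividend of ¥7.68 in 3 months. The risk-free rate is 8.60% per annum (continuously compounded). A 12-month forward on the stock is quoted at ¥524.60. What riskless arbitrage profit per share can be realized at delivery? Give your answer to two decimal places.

PV(dividends) I = 7.68·e^(−0.0860·3/12) = 7.5166
Fair forward F* = (S − I)·e^(rT) = (471.08 − 7.5166)·e^0.086000 = 463.5634 × 1.089806 = 505.1942
Market ¥524.60 > fair 505.1942: forward overpriced → cash-and-carry (borrow at r, buy the stock and collect the dividends, short the forward).
Profit at T = |F_mkt − F*| = |524.60 − 505.1942| = ¥19.41 per share

¥19.41 per share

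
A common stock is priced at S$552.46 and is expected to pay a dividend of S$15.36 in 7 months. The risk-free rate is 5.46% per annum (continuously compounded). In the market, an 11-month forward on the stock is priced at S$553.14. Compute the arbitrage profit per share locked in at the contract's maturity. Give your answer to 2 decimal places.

S$12.03 per share

PV(dividends) I = 15.36·e^(−0.0546·7/12) = 14.8785
Fair forward F* = (S − I)·e^(rT) = (552.46 − 14.8785)·e^0.050050 = 537.5815 × 1.051324 = 565.1723
Market S$553.14 < fair 565.1723: forward underpriced → reverse cash-and-carry (short the stock, invest proceeds at r, pay the dividends, go long the forward).
Profit at T = |F_mkt − F*| = |553.14 − 565.1723| = S$12.03 per share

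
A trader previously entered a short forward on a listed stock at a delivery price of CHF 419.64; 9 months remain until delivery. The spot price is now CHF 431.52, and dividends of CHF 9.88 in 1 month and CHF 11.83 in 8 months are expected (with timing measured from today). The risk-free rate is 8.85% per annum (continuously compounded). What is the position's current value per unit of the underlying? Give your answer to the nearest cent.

-CHF 17.87

PV(remaining dividends) I = 9.88·e^(−0.0885·1/12) + 11.83·e^(−0.0885·8/12) = 20.9596
Current forward F = (S − I)·e^(rT) = (431.52 − 20.9596)·e^(0.0885·9/12) = 410.5604 × 1.068627 = 438.7359
Value (long) = (F − K)·e^(−rT) = (438.7359 − 419.64) × 0.935780 = 17.8696
Short position value = −(long value) = -CHF 17.87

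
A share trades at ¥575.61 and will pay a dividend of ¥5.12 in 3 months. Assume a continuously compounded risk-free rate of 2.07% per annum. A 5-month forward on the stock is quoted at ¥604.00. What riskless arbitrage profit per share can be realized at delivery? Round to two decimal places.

PV(dividends) I = 5.12·e^(−0.0207·3/12) = 5.0936
Fair forward F* = (S − I)·e^(rT) = (575.61 − 5.0936)·e^0.008625 = 570.5164 × 1.008662 = 575.4582
Market ¥604.00 > fair 575.4582: forward overpriced → cash-and-carry (borrow at r, buy the stock and collect the dividends, short the forward).
Profit at T = |F_mkt − F*| = |604.00 − 575.4582| = ¥28.54 per share

¥28.54 per share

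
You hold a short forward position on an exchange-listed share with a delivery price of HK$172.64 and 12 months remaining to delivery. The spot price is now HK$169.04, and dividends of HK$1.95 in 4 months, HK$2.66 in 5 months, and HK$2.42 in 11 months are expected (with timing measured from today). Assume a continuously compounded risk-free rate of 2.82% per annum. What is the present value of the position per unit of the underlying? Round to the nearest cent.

HK$5.72

PV(remaining dividends) I = 1.95·e^(−0.0282·4/12) + 2.66·e^(−0.0282·5/12) + 2.42·e^(−0.0282·11/12) = 6.9189
Current forward F = (S − I)·e^(rT) = (169.04 − 6.9189)·e^(0.0282·12/12) = 162.1211 × 1.028601 = 166.7579
Value (long) = (F − K)·e^(−rT) = (166.7579 − 172.64) × 0.972194 = -5.7185
Short position value = −(long value) = HK$5.72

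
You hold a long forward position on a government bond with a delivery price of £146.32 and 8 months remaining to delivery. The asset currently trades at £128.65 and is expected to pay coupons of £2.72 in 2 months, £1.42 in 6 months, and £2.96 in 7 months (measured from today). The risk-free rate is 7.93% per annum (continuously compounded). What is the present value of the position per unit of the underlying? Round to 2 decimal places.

-£17.01

PV(remaining coupons) I = 2.72·e^(−0.0793·2/12) + 1.42·e^(−0.0793·6/12) + 2.96·e^(−0.0793·7/12) = 6.8753
Current forward F = (S − I)·e^(rT) = (128.65 − 6.8753)·e^(0.0793·8/12) = 121.7747 × 1.054289 = 128.3857
Value (long) = (F − K)·e^(−rT) = (128.3857 − 146.32) × 0.948506 = -17.0108
Value = -£17.01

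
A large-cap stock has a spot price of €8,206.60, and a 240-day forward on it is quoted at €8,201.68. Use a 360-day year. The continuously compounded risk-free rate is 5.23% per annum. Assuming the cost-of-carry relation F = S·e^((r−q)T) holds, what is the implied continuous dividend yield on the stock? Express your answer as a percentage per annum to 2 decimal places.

5.32%

From F = S·e^((r−q)T): (r − q) = ln(F/S)/T
ln(8201.68/8206.60) = ln(0.999400) = -0.000600
(r − q) = -0.000600 / (240/360) = -0.000900
q = r − ln(F/S)/T = 0.0523 + 0.000900 = 0.053200
q = 5.32%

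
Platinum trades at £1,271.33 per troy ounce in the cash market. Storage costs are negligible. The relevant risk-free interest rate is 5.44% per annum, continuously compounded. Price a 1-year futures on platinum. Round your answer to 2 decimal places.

£1,342.41 per troy ounce

F = S·e^(rT) = 1271.33 · e^(0.0544 × 1) = 1271.33 · e^0.05440000
= 1271.33 × 1.05590688 = £1,342.41 per troy ounce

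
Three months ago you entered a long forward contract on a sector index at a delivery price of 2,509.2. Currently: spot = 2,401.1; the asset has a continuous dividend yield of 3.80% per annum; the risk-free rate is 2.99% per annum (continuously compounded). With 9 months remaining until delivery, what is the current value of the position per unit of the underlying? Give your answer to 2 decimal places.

-119.92

Current fair forward for the remaining 9 months: F = S·e^((r − q)·T), (r − q) = 0.0299 − 0.0380 = -0.0081
F = 2401.1 · e^(-0.0081 × 9/12) = 2401.1 × 0.99394342 = 2386.5575
Value of long forward = (F − K)·e^(−rT) = (2386.5575 − 2509.2) · e^(−0.0299·9/12)
= -122.6425 × 0.97782457 = -119.92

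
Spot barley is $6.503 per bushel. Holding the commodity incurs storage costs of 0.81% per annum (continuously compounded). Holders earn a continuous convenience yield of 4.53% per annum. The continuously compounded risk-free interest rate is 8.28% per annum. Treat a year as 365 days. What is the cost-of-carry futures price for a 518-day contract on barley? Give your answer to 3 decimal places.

Net carry = r + u − y = 0.0828 + 0.0081 − 0.0453 = 0.0456
F = S·e^((r+u−y)T) = 6.503 · e^(0.0456 × 518/365) = 6.503 · e^0.064715
= 6.503 × 1.066855 = $6.938 per bushel

$6.938 per bushel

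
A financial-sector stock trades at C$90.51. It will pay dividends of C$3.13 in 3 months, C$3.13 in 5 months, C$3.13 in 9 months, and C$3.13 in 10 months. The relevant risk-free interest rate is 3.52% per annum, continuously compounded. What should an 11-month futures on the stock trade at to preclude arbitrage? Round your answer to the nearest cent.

PV(dividends) I = 3.13·e^(−0.0352·3/12) + 3.13·e^(−0.0352·5/12) + 3.13·e^(−0.0352·9/12) + 3.13·e^(−0.0352·10/12)
I = 3.1026 + 3.0844 + 3.0484 + 3.0395 = 12.2749
F = (S − I)·e^(rT) = (90.51 − 12.2749) · e^(0.0352·11/12)
= 78.2351 · e^0.032267 = 78.2351 × 1.032793 = C$80.80

C$80.80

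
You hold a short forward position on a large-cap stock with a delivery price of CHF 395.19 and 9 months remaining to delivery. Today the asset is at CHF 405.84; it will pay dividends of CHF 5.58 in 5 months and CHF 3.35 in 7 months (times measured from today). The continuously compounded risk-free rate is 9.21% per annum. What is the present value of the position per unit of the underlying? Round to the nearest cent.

PV(remaining dividends) I = 5.58·e^(−0.0921·5/12) + 3.35·e^(−0.0921·7/12) = 8.5447
Current forward F = (S − I)·e^(rT) = (405.84 − 8.5447)·e^(0.0921·9/12) = 397.2953 × 1.071517 = 425.7087
Value (long) = (F − K)·e^(−rT) = (425.7087 − 395.19) × 0.933257 = 28.4818
Short position value = −(long value) = -CHF 28.48

-CHF 28.48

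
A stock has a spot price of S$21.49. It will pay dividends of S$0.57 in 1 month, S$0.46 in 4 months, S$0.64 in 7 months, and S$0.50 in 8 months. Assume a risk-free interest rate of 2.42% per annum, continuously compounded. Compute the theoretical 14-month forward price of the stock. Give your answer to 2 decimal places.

PV(dividends) I = 0.57·e^(−0.0242·1/12) + 0.46·e^(−0.0242·4/12) + 0.64·e^(−0.0242·7/12) + 0.50·e^(−0.0242·8/12)
I = 0.5689 + 0.4563 + 0.6310 + 0.4920 = 2.1482
F = (S − I)·e^(rT) = (21.49 − 2.1482) · e^(0.0242·14/12)
= 19.3418 · e^0.028233 = 19.3418 × 1.028635 = S$19.90

S$19.90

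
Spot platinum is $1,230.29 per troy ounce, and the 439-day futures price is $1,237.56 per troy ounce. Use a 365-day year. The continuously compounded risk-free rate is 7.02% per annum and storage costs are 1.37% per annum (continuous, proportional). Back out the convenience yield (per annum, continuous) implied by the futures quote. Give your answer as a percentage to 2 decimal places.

F = S·e^((r+u−y)T) ⇒ (r+u−y) = ln(F/S)/T
ln(1237.56/1230.29) = 0.005892; /T ⇒ 0.004899
y = r + u − ln(F/S)/T = 0.0702 + 0.0137 − 0.004899 = 0.079001
y = 7.90%

7.90%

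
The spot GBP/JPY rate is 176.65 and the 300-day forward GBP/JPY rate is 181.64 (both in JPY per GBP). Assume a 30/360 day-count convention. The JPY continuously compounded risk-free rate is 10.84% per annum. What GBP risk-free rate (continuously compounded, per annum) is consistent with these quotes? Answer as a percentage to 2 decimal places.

F = S·e^((r_JPY − r_GBP)T) ⇒ r_GBP = r_JPY − ln(F/S)/T
ln(181.64/176.65) = 0.027856; /(300/360) = 0.033427
r_GBP = 0.1084 − 0.033427 = 0.074973
r_GBP = 7.50%

7.50%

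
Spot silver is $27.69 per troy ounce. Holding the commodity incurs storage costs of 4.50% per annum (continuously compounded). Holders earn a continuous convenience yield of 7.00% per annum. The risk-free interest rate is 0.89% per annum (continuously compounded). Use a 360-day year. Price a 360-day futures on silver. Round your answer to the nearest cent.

Net carry = r + u − y = 0.0089 + 0.0450 − 0.0700 = -0.0161
F = S·e^((r+u−y)T) = 27.69 · e^(-0.0161 × 360/360) = 27.69 · e^-0.016100
= 27.69 × 0.984029 = $27.25 per troy ounce

$27.25 per troy ounce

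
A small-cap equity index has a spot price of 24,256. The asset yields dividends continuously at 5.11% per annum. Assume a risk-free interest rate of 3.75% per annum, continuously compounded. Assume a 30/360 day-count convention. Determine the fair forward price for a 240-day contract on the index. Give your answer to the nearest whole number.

F = S·e^((r − q)T) = 24256 · e^((0.0375 − 0.0511) × 240/360)
= 24256 · e^-0.009067 = 24256 × 0.990974
F = 24,037

24,037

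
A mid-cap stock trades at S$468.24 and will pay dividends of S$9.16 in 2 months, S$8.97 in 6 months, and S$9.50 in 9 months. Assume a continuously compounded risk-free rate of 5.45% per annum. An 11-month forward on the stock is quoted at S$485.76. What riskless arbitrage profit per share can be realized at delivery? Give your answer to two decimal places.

S$21.84 per share

PV(dividends) I = 9.16·e^(−0.0545·2/12) + 8.97·e^(−0.0545·6/12) + 9.50·e^(−0.0545·9/12) = 26.9256
Fair forward F* = (S − I)·e^(rT) = (468.24 − 26.9256)·e^0.049958 = 441.3144 × 1.051227 = 463.9216
Market S$485.76 > fair 463.9216: forward overpriced → cash-and-carry (borrow at r, buy the stock and collect the dividends, short the forward).
Profit at T = |F_mkt − F*| = |485.76 − 463.9216| = S$21.84 per share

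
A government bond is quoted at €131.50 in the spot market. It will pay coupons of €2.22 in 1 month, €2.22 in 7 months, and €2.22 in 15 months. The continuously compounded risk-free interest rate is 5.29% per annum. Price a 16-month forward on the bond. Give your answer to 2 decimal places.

PV(coupons) I = 2.22·e^(−0.0529·1/12) + 2.22·e^(−0.0529·7/12) + 2.22·e^(−0.0529·15/12)
I = 2.2102 + 2.1525 + 2.0780 = 6.4407
F = (S − I)·e^(rT) = (131.50 − 6.4407) · e^(0.0529·16/12)
= 125.0593 · e^0.070533 = 125.0593 × 1.073080 = €134.20

€134.20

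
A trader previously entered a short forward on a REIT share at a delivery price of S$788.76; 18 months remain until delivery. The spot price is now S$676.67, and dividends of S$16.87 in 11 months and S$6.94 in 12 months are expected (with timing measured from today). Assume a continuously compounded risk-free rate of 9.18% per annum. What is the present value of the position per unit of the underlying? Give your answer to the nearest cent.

S$32.46

PV(remaining dividends) I = 16.87·e^(−0.0918·11/12) + 6.94·e^(−0.0918·12/12) = 21.8398
Current forward F = (S − I)·e^(rT) = (676.67 − 21.8398)·e^(0.0918·18/12) = 654.8302 × 1.147631 = 751.5034
Value (long) = (F − K)·e^(−rT) = (751.5034 − 788.76) × 0.871360 = -32.4639
Short position value = −(long value) = S$32.46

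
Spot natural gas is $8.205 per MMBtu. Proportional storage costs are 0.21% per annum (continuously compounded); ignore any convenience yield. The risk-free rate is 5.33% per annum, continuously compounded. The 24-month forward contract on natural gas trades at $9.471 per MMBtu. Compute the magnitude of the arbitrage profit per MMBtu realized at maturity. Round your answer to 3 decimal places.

Fair forward: F* = S·e^(carry·T), with carry = (r + u) = 0.0533 + 0.0021 = 0.0554
F* = 8.205 · e^(0.0554 × 24/12) = 8.205 · e^0.110800 = 8.205 × 1.117171 = $9.1664
Market $9.471 > fair $9.1664: forward overpriced → cash-and-carry (buy spot, short the forward).
At maturity, profit = |F_mkt − F*| = |9.471 − 9.1664| = $0.305 per MMBtu

$0.305 per MMBtu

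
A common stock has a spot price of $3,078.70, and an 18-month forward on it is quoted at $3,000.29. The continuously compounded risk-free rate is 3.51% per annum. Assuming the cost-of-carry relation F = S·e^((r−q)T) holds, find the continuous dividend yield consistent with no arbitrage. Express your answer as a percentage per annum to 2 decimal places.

From F = S·e^((r−q)T): (r − q) = ln(F/S)/T
ln(3000.29/3078.70) = ln(0.974531) = -0.025799
(r − q) = -0.025799 / (18/12) = -0.017199
q = r − ln(F/S)/T = 0.0351 + 0.017199 = 0.052299
q = 5.23%

5.23%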